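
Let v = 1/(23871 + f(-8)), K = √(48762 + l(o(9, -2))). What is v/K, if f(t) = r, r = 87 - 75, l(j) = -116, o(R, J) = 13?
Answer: √48646/1161812418 ≈ 1.8984e-7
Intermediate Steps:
K = √48646 (K = √(48762 - 116) = √48646 ≈ 220.56)
r = 12
f(t) = 12
v = 1/23883 (v = 1/(23871 + 12) = 1/23883 ≈ 4.1871e-5)
v/K = 1/(23883*(√48646)) = (√48646/48646)/23883 = √48646/1161812418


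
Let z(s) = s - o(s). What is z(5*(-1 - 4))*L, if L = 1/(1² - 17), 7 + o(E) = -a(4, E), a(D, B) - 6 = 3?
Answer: 9/16 ≈ 0.56250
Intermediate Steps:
a(D, B) = 9 (a(D, B) = 6 + 3 = 9)
o(E) = -16 (o(E) = -7 - 1*9 = -7 - 9 = -16)
z(s) = 16 + s (z(s) = s - 1*(-16) = s + 16 = 16 + s)
L = -1/16 (L = 1/(1 - 17) = 1/(-16) = -1/16 ≈ -0.062500)
z(5*(-1 - 4))*L = (16 + 5*(-1 - 4))*(-1/16) = (16 + 5*(-5))*(-1/16) = (16 - 25)*(-1/16) = -9*(-1/16) = 9/16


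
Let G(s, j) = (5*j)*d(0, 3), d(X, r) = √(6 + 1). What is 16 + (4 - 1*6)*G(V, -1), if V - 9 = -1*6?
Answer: 16 + 10*√7 ≈ 42.458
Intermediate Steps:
d(X, r) = √7
V = 3 (V = 9 - 1*6 = 9 - 6 = 3)
G(s, j) = 5*j*√7 (G(s, j) = (5*j)*√7 = 5*j*√7)
16 + (4 - 1*6)*G(V, -1) = 16 + (4 - 1*6)*(5*(-1)*√7) = 16 + (4 - 6)*(-5*√7) = 16 - (-10)*√7 = 16 + 10*√7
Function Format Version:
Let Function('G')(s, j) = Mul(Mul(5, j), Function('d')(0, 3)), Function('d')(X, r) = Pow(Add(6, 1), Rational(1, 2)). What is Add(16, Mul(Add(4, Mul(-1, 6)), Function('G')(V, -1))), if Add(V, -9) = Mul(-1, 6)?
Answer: Add(16, Mul(10, Pow(7, Rational(1, 2)))) ≈ 42.458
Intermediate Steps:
Function('d')(X, r) = Pow(7, Rational(1, 2))
V = 3 (V = Add(9, Mul(-1, 6)) = Add(9, -6) = 3)
Function('G')(s, j) = Mul(5, j, Pow(7, Rational(1, 2))) (Function('G')(s, j) = Mul(Mul(5, j), Pow(7, Rational(1, 2))) = Mul(5, j, Pow(7, Rational(1, 2))))
Add(16, Mul(Add(4, Mul(-1, 6)), Function('G')(V, -1))) = Add(16, Mul(Add(4, Mul(-1, 6)), Mul(5, -1, Pow(7, Rational(1, 2))))) = Add(16, Mul(Add(4, -6), Mul(-5, Pow(7, Rational(1, 2))))) = Add(16, Mul(-2, Mul(-5, Pow(7, Rational(1, 2))))) = Add(16, Mul(10, Pow(7, Rational(1, 2))))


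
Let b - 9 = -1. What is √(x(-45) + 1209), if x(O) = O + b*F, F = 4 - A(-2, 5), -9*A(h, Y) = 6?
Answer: 2*√2703/3 ≈ 34.660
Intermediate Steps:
A(h, Y) = -⅔ (A(h, Y) = -⅑*6 = -⅔)
b = 8 (b = 9 - 1 = 8)
F = 14/3 (F = 4 - 1*(-⅔) = 4 + ⅔ = 14/3 ≈ 4.6667)
x(O) = 112/3 + O (x(O) = O + 8*(14/3) = O + 112/3 = 112/3 + O)
√(x(-45) + 1209) = √((112/3 - 45) + 1209) = √(-23/3 + 1209) = √(3604/3) = 2*√2703/3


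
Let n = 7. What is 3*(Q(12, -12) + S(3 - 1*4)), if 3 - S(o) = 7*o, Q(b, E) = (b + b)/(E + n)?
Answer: 78/5 ≈ 15.600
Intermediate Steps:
Q(b, E) = 2*b/(7 + E) (Q(b, E) = (b + b)/(E + 7) = (2*b)/(7 + E) = 2*b/(7 + E))
S(o) = 3 - 7*o
3*(Q(12, -12) + S(3 - 1*4)) = 3*(2*12/(7 - 12) + (3 - 7*(3 - 1*4))) = 3*(2*12/(-5) + (3 - 7*(3 - 4))) = 3*(2*12*(-⅕) + (3 - 7*(-1))) = 3*(-24/5 + (3 + 7)) = 3*(-24/5 + 10) = 3*(26/5) = 78/5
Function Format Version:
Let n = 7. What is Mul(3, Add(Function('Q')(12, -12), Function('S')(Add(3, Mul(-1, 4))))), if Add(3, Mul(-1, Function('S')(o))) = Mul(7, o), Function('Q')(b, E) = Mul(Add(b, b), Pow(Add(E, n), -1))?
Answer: Rational(78, 5) ≈ 15.600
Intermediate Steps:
Function('Q')(b, E) = Mul(2, b, Pow(Add(7, E), -1)) (Function('Q')(b, E) = Mul(Add(b, b), Pow(Add(E, 7), -1)) = Mul(Mul(2, b), Pow(Add(7, E), -1)) = Mul(2, b, Pow(Add(7, E), -1)))
Function('S')(o) = Add(3, Mul(-7, o)) (Function('S')(o) = Add(3, Mul(-1, Mul(7, o))) = Add(3, Mul(-7, o)))
Mul(3, Add(Function('Q')(12, -12), Function('S')(Add(3, Mul(-1, 4))))) = Mul(3, Add(Mul(2, 12, Pow(Add(7, -12), -1)), Add(3, Mul(-7, Add(3, Mul(-1, 4)))))) = Mul(3, Add(Mul(2, 12, Pow(-5, -1)), Add(3, Mul(-7, Add(3, -4))))) = Mul(3, Add(Mul(2, 12, Rational(-1, 5)), Add(3, Mul(-7, -1)))) = Mul(3, Add(Rational(-24, 5), Add(3, 7))) = Mul(3, Add(Rational(-24, 5), 10)) = Mul(3, Rational(26, 5)) = Rational(78, 5)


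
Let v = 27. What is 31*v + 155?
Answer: 992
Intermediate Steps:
31*v + 155 = 31*27 + 155 = 837 + 155 = 992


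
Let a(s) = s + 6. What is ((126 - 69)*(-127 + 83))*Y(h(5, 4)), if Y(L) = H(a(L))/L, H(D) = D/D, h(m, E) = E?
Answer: -627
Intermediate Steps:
a(s) = 6 + s
H(D) = 1
Y(L) = 1/L
((126 - 69)*(-127 + 83))*Y(h(5, 4)) = ((126 - 69)*(-127 + 83))/4 = (57*(-44))*(¼) = -2508*¼ = -627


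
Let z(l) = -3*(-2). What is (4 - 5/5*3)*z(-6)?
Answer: 6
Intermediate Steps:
z(l) = 6
(4 - 5/5*3)*z(-6) = (4 - 5/5*3)*6 = (4 - 5*⅕*3)*6 = (4 - 1*3)*6 = (4 - 3)*6 = 1*6 = 6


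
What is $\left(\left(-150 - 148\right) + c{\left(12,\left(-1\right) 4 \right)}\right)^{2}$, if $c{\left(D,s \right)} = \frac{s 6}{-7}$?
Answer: $\frac{4251844}{49} \approx 86772.0$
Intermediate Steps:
$c{\left(D,s \right)} = - \frac{6 s}{7}$ ($c{\left(D,s \right)} = 6 s \left(- \frac{1}{7}\right) = - \frac{6 s}{7}$)
$\left(\left(-150 - 148\right) + c{\left(12,\left(-1\right) 4 \right)}\right)^{2} = \left(\left(-150 - 148\right) - \frac{6 \left(\left(-1\right) 4\right)}{7}\right)^{2} = \left(-298 - - \frac{24}{7}\right)^{2} = \left(-298 + \frac{24}{7}\right)^{2} = \left(- \frac{2062}{7}\right)^{2} = \frac{4251844}{49}$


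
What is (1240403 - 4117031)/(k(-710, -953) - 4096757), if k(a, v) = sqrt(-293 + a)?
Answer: 2946211473849/4195854479513 + 719157*I*sqrt(1003)/4195854479513 ≈ 0.70217 + 5.4282e-6*I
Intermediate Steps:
(1240403 - 4117031)/(k(-710, -953) - 4096757) = (1240403 - 4117031)/(sqrt(-293 - 710) - 4096757) = -2876628/(sqrt(-1003) - 4096757) = -2876628/(I*sqrt(1003) - 4096757) = -2876628/(-4096757 + I*sqrt(1003))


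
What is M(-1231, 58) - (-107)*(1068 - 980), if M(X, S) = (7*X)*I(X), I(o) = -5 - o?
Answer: -10555026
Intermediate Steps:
M(X, S) = 7*X*(-5 - X) (M(X, S) = (7*X)*(-5 - X) = 7*X*(-5 - X))
M(-1231, 58) - (-107)*(1068 - 980) = -7*(-1231)*(5 - 1231) - (-107)*(1068 - 980) = -7*(-1231)*(-1226) - (-107)*88 = -10564442 - 1*(-9416) = -10564442 + 9416 = -10555026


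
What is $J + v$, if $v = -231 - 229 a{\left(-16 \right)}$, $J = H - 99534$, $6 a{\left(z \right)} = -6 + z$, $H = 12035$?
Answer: $- \frac{260671}{3} \approx -86890.0$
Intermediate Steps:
$a{\left(z \right)} = -1 + \frac{z}{6}$ ($a{\left(z \right)} = \frac{-6 + z}{6} = -1 + \frac{z}{6}$)
$J = -87499$ ($J = 12035 - 99534 = -87499$)
$v = \frac{1826}{3}$ ($v = -231 - 229 \left(-1 + \frac{1}{6} \left(-16\right)\right) = -231 - 229 \left(-1 - \frac{8}{3}\right) = -231 - - \frac{2519}{3} = -231 + \frac{2519}{3} = \frac{1826}{3} \approx 608.67$)
$J + v = -87499 + \frac{1826}{3} = - \frac{260671}{3}$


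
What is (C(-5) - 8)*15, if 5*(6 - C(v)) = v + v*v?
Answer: -90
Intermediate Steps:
C(v) = 6 - v/5 - v²/5 (C(v) = 6 - (v + v*v)/5 = 6 - (v + v²)/5 = 6 + (-v/5 - v²/5) = 6 - v/5 - v²/5)
(C(-5) - 8)*15 = ((6 - ⅕*(-5) - ⅕*(-5)²) - 8)*15 = ((6 + 1 - ⅕*25) - 8)*15 = ((6 + 1 - 5) - 8)*15 = (2 - 8)*15 = -6*15 = -90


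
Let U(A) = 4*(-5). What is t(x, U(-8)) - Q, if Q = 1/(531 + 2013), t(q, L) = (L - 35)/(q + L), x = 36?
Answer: -4373/1272 ≈ -3.4379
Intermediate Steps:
U(A) = -20
t(q, L) = (-35 + L)/(L + q)
Q = 1/2544 ≈ 0.00039308
t(x, U(-8)) - Q = (-35 - 20)/(-20 + 36) - 1*1/2544 = -55/16 - 1/2544 = -4373/1272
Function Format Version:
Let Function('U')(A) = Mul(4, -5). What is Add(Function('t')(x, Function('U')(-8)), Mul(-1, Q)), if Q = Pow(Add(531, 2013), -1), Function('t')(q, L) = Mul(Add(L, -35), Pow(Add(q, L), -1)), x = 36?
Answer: Rational(-4373, 1272) ≈ -3.4379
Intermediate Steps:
Function('U')(A) = -20
Function('t')(q, L) = Mul(Pow(Add(L, q), -1), Add(-35, L)) (Function('t')(q, L) = Mul(Add(-35, L), Pow(Add(L, q), -1)) = Mul(Pow(Add(L, q), -1), Add(-35, L)))
Q = Rational(1, 2544) (Q = Pow(2544, -1) = Rational(1, 2544) ≈ 0.00039308)
Add(Function('t')(x, Function('U')(-8)), Mul(-1, Q)) = Add(Mul(Pow(Add(-20, 36), -1), Add(-35, -20)), Mul(-1, Rational(1, 2544))) = Add(Mul(Pow(16, -1), -55), Rational(-1, 2544)) = Add(Mul(Rational(1, 16), -55), Rational(-1, 2544)) = Add(Rational(-55, 16), Rational(-1, 2544)) = Rational(-4373, 1272)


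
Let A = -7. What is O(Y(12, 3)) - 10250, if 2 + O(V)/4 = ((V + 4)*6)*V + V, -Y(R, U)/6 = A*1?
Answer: 36278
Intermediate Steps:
Y(R, U) = 42 (Y(R, U) = -(-42) = -6*(-7) = 42)
O(V) = -8 + 4*V + 4*V*(24 + 6*V) (O(V) = -8 + 4*(((V + 4)*6)*V + V) = -8 + 4*(((4 + V)*6)*V + V) = -8 + 4*((24 + 6*V)*V + V) = -8 + 4*(V*(24 + 6*V) + V) = -8 + 4*(V + V*(24 + 6*V)) = -8 + (4*V + 4*V*(24 + 6*V)) = -8 + 4*V + 4*V*(24 + 6*V))
O(Y(12, 3)) - 10250 = (-8 + 24*42² + 100*42) - 10250 = (-8 + 24*1764 + 4200) - 10250 = (-8 + 42336 + 4200) - 10250 = 46528 - 10250 = 36278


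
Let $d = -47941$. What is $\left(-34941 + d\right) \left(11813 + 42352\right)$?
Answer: $-4489303530$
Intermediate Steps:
$\left(-34941 + d\right) \left(11813 + 42352\right) = \left(-34941 - 47941\right) \left(11813 + 42352\right) = \left(-82882\right) 54165 = -4489303530$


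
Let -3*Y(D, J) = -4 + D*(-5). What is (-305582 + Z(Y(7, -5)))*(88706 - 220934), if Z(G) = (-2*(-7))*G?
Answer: 40382431200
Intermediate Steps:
Y(D, J) = 4/3 + 5*D/3 (Y(D, J) = -(-4 + D*(-5))/3 = -(-4 - 5*D)/3 = 4/3 + 5*D/3)
Z(G) = 14*G
(-305582 + Z(Y(7, -5)))*(88706 - 220934) = (-305582 + 14*(4/3 + (5/3)*7))*(88706 - 220934) = (-305582 + 14*(4/3 + 35/3))*(-132228) = (-305582 + 14*13)*(-132228) = (-305582 + 182)*(-132228) = -305400*(-132228) = 40382431200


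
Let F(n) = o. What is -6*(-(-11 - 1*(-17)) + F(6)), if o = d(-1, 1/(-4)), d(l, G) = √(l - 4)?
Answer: 36 - 6*I*√5 ≈ 36.0 - 13.416*I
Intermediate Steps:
d(l, G) = √(-4 + l)
o = I*√5 (o = √(-4 - 1) = √(-5) = I*√5 ≈ 2.2361*I)
F(n) = I*√5
-6*(-(-11 - 1*(-17)) + F(6)) = -6*(-(-11 - 1*(-17)) + I*√5) = -6*(-(-11 + 17) + I*√5) = -6*(-1*6 + I*√5) = -6*(-6 + I*√5) = 36 - 6*I*√5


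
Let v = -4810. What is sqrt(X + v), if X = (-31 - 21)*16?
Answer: I*sqrt(5642) ≈ 75.113*I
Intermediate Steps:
X = -832 (X = -52*16 = -832)
sqrt(X + v) = sqrt(-832 - 4810) = sqrt(-5642) = I*sqrt(5642)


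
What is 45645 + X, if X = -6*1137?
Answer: 38823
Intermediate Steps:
X = -6822
45645 + X = 45645 - 6822 = 38823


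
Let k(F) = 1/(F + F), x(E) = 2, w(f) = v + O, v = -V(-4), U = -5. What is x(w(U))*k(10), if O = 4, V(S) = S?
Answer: ⅒ ≈ 0.10000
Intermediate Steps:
v = 4 (v = -1*(-4) = 4)
w(f) = 8 (w(f) = 4 + 4 = 8)
k(F) = 1/(2*F)
x(w(U))*k(10) = 2*((½)/10) = 2*((½)*(⅒)) = 2*(1/20) = ⅒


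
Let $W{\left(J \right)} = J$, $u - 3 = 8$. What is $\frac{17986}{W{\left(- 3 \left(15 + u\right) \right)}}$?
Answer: $- \frac{8993}{39} \approx -230.59$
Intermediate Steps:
$u = 11$ ($u = 3 + 8 = 11$)
$\frac{17986}{W{\left(- 3 \left(15 + u\right) \right)}} = \frac{17986}{\left(-3\right) \left(15 + 11\right)} = \frac{17986}{\left(-3\right) 26} = \frac{17986}{-78} = 17986 \left(- \frac{1}{78}\right) = - \frac{8993}{39}$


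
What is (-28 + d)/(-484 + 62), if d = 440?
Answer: -206/211 ≈ -0.97630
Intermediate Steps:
(-28 + d)/(-484 + 62) = (-28 + 440)/(-484 + 62) = 412/(-422) = 412*(-1/422) = -206/211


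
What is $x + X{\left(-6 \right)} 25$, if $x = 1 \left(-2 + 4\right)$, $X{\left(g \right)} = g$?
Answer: $-148$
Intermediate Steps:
$x = 2$ ($x = 1 \cdot 2 = 2$)
$x + X{\left(-6 \right)} 25 = 2 - 150 = -148$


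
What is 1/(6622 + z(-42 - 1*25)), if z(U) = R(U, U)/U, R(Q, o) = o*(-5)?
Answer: 1/6617 ≈ 0.00015113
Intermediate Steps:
R(Q, o) = -5*o
z(U) = -5 (z(U) = (-5*U)/U = -5)
1/(6622 + z(-42 - 1*25)) = 1/(6622 - 5) = 1/6617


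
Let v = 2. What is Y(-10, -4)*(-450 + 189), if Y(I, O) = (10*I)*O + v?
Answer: -104922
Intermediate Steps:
Y(I, O) = 2 + 10*I*O (Y(I, O) = (10*I)*O + 2 = 10*I*O + 2 = 2 + 10*I*O)
Y(-10, -4)*(-450 + 189) = (2 + 10*(-10)*(-4))*(-450 + 189) = (2 + 400)*(-261) = 402*(-261) = -104922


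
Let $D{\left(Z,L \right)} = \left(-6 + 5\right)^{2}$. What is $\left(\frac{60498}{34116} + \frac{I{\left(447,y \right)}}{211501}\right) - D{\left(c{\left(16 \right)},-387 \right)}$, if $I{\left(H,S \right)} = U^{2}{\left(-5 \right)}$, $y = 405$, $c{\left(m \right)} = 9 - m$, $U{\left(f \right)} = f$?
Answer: $\frac{930112047}{1202594686} \approx 0.77342$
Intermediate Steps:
$D{\left(Z,L \right)} = 1$ ($D{\left(Z,L \right)} = \left(-1\right)^{2} = 1$)
$I{\left(H,S \right)} = 25$ ($I{\left(H,S \right)} = \left(-5\right)^{2} = 25$)
$\left(\frac{60498}{34116} + \frac{I{\left(447,y \right)}}{211501}\right) - D{\left(c{\left(16 \right)},-387 \right)} = \left(\frac{60498}{34116} + \frac{25}{211501}\right) - 1 = \left(60498 \cdot \frac{1}{34116} + 25 \cdot \frac{1}{211501}\right) - 1 = \left(\frac{10083}{5686} + \frac{25}{211501}\right) - 1 = \frac{2132706733}{1202594686} - 1 = \frac{930112047}{1202594686}$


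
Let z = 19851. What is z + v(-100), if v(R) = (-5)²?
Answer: 19876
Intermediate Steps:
v(R) = 25
z + v(-100) = 19851 + 25 = 19876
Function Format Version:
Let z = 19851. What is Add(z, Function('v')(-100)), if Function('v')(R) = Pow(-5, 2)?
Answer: 19876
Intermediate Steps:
Function('v')(R) = 25
Add(z, Function('v')(-100)) = Add(19851, 25) = 19876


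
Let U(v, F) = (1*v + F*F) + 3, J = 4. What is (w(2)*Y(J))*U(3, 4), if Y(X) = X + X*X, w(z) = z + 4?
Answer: 2640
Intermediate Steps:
w(z) = 4 + z
Y(X) = X + X²
U(v, F) = 3 + v + F² (U(v, F) = (v + F²) + 3 = 3 + v + F²)
(w(2)*Y(J))*U(3, 4) = ((4 + 2)*(4*(1 + 4)))*(3 + 3 + 4²) = (6*(4*5))*(3 + 3 + 16) = (6*20)*22 = 120*22 = 2640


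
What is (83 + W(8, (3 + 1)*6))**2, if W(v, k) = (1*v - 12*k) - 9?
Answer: 42436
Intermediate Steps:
W(v, k) = -9 + v - 12*k (W(v, k) = (v - 12*k) - 9 = -9 + v - 12*k)
(83 + W(8, (3 + 1)*6))**2 = (83 + (-9 + 8 - 12*(3 + 1)*6))**2 = (83 + (-9 + 8 - 48*6))**2 = (83 + (-9 + 8 - 12*24))**2 = (83 + (-9 + 8 - 288))**2 = (83 - 289)**2 = (-206)**2 = 42436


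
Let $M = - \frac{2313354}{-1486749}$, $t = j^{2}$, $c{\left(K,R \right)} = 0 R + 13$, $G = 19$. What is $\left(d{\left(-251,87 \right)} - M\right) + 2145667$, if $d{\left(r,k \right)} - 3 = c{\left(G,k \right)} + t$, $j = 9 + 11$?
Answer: $\frac{1063561480271}{495583} \approx 2.1461 \cdot 10^{6}$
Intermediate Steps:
$j = 20$
$c{\left(K,R \right)} = 13$ ($c{\left(K,R \right)} = 0 + 13 = 13$)
$t = 400$ ($t = 20^{2} = 400$)
$M = \frac{771118}{495583}$ ($M = \left(-2313354\right) \left(- \frac{1}{1486749}\right) = \frac{771118}{495583} \approx 1.556$)
$d{\left(r,k \right)} = 416$ ($d{\left(r,k \right)} = 3 + \left(13 + 400\right) = 3 + 413 = 416$)
$\left(d{\left(-251,87 \right)} - M\right) + 2145667 = \left(416 - \frac{771118}{495583}\right) + 2145667 = \frac{205391410}{495583} + 2145667 = \frac{1063561480271}{495583}$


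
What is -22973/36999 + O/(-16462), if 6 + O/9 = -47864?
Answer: 7781048822/304538769 ≈ 25.550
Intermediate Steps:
O = -430830 (O = -54 + 9*(-47864) = -54 - 430776 = -430830)
-22973/36999 + O/(-16462) = -22973/36999 - 430830/(-16462) = -22973*1/36999 - 430830*(-1/16462) = -22973/36999 + 215415/8231 = 7781048822/304538769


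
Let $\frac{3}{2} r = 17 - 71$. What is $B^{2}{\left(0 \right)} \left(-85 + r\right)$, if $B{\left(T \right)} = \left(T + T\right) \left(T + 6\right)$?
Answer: $0$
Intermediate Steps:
$B{\left(T \right)} = 2 T \left(6 + T\right)$
$r = -36$ ($r = \frac{2 \left(17 - 71\right)}{3} = \frac{2}{3} \left(-54\right) = -36$)
$B^{2}{\left(0 \right)} \left(-85 + r\right) = \left(2 \cdot 0 \left(6 + 0\right)\right)^{2} \left(-85 - 36\right) = \left(2 \cdot 0 \cdot 6\right)^{2} \left(-121\right) = 0^{2} \left(-121\right) = 0 \left(-121\right) = 0$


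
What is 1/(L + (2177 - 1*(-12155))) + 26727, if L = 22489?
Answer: 984114868/36821 ≈ 26727.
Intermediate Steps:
1/(L + (2177 - 1*(-12155))) + 26727 = 1/(22489 + (2177 - 1*(-12155))) + 26727 = 1/(22489 + (2177 + 12155)) + 26727 = 1/(22489 + 14332) + 26727 = 1/36821 + 26727 = 984114868/36821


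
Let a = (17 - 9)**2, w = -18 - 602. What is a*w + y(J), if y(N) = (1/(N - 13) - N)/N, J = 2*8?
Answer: -1904687/48 ≈ -39681.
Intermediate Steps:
J = 16
w = -620
a = 64 (a = 8**2 = 64)
y(N) = (1/(-13 + N) - N)/N
a*w + y(J) = 64*(-620) + (1 - 1*16**2 + 13*16)/(16*(-13 + 16)) = -39680 + (1/16)*(1 - 1*256 + 208)/3 = -39680 + (1/16)*(1/3)*(1 - 256 + 208) = -39680 + (1/16)*(1/3)*(-47) = -39680 - 47/48 = -1904687/48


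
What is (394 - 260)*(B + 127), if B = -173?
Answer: -6164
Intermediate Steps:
(394 - 260)*(B + 127) = (394 - 260)*(-173 + 127) = 134*(-46) = -6164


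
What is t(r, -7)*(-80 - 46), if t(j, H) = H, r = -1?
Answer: 882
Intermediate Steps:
t(r, -7)*(-80 - 46) = -7*(-80 - 46) = -7*(-126) = 882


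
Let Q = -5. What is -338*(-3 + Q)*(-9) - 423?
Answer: -24759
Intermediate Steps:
-338*(-3 + Q)*(-9) - 423 = -338*(-3 - 5)*(-9) - 423 = -(-2704)*(-9) - 423 = -338*72 - 423 = -24336 - 423 = -24759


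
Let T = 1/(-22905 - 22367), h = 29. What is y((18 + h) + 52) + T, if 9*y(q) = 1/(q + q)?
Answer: 21745/40337352 ≈ 0.00053908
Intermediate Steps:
y(q) = 1/(18*q) (y(q) = 1/(9*(q + q)) = 1/(9*((2*q))) = (1/(2*q))/9 = 1/(18*q))
T = -1/45272 (T = 1/(-45272) = -1/45272 ≈ -2.2089e-5)
y((18 + h) + 52) + T = 1/(18*((18 + 29) + 52)) - 1/45272 = 1/(18*(47 + 52)) - 1/45272 = (1/18)/99 - 1/45272 = (1/18)*(1/99) - 1/45272 = 1/1782 - 1/45272 = 21745/40337352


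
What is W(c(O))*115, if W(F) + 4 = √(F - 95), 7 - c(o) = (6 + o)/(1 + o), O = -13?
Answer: -460 + 115*I*√3189/6 ≈ -460.0 + 1082.4*I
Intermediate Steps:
c(o) = 7 - (6 + o)/(1 + o)
W(F) = -4 + √(-95 + F) (W(F) = -4 + √(F - 95) = -4 + √(-95 + F))
W(c(O))*115 = (-4 + √(-95 + (1 + 6*(-13))/(1 - 13)))*115 = (-4 + √(-95 + (1 - 78)/(-12)))*115 = (-4 + √(-95 - 1/12*(-77)))*115 = (-4 + √(-95 + 77/12))*115 = (-4 + √(-1063/12))*115 = (-4 + I*√3189/6)*115 = -460 + 115*I*√3189/6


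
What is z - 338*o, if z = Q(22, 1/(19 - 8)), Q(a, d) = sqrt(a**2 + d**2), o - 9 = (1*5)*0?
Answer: -3042 + sqrt(58565)/11 ≈ -3020.0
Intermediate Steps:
o = 9 (o = 9 + (1*5)*0 = 9 + 5*0 = 9 + 0 = 9)
z = sqrt(58565)/11 (z = sqrt(22**2 + (1/(19 - 8))**2) = sqrt(484 + (1/11)**2) = sqrt(484 + 1/121) = sqrt(58565/121) = sqrt(58565)/11 ≈ 22.000)
z - 338*o = sqrt(58565)/11 - 338*9 = sqrt(58565)/11 - 3042 = -3042 + sqrt(58565)/11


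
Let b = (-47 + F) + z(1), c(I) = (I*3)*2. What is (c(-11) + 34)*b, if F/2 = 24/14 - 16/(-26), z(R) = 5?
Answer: 108736/91 ≈ 1194.9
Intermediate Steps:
c(I) = 6*I (c(I) = (3*I)*2 = 6*I)
F = 424/91 (F = 2*(24/14 - 16/(-26)) = 2*(24*(1/14) - 16*(-1/26)) = 2*(12/7 + 8/13) = 2*(212/91) = 424/91 ≈ 4.6593)
b = -3398/91 (b = (-47 + 424/91) + 5 = -3853/91 + 5 = -3398/91 ≈ -37.341)
(c(-11) + 34)*b = (6*(-11) + 34)*(-3398/91) = (-66 + 34)*(-3398/91) = -32*(-3398/91) = 108736/91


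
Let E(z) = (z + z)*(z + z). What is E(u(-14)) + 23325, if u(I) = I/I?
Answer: 23329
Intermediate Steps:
u(I) = 1
E(z) = 4*z² (E(z) = (2*z)*(2*z) = 4*z²)
E(u(-14)) + 23325 = 4*1² + 23325 = 4*1 + 23325 = 4 + 23325 = 23329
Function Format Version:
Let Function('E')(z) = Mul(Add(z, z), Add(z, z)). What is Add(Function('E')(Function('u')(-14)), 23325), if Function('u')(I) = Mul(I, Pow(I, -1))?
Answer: 23329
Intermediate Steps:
Function('u')(I) = 1
Function('E')(z) = Mul(4, Pow(z, 2)) (Function('E')(z) = Mul(Mul(2, z), Mul(2, z)) = Mul(4, Pow(z, 2)))
Add(Function('E')(Function('u')(-14)), 23325) = Add(Mul(4, Pow(1, 2)), 23325) = Add(Mul(4, 1), 23325) = Add(4, 23325) = 23329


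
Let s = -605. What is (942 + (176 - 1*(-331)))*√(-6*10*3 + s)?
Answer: 1449*I*√785 ≈ 40598.0*I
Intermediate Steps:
(942 + (176 - 1*(-331)))*√(-6*10*3 + s) = (942 + (176 - 1*(-331)))*√(-6*10*3 - 605) = (942 + (176 + 331))*√(-60*3 - 605) = (942 + 507)*√(-180 - 605) = 1449*√(-785) = 1449*(I*√785) = 1449*I*√785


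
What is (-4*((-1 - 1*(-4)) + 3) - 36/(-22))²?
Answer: 60516/121 ≈ 500.13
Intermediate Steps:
(-4*((-1 - 1*(-4)) + 3) - 36/(-22))² = (-4*((-1 + 4) + 3) - 36*(-1/22))² = (-4*(3 + 3) + 18/11)² = (-4*6 + 18/11)² = (-24 + 18/11)² = (-246/11)² = 60516/121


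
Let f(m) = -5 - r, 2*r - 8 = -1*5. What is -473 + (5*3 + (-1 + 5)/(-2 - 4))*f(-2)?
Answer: -3397/6 ≈ -566.17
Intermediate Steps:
r = 3/2 (r = 4 + (-1*5)/2 = 4 + (1/2)*(-5) = 4 - 5/2 = 3/2 ≈ 1.5000)
f(m) = -13/2 (f(m) = -5 - 1*3/2 = -5 - 3/2 = -13/2)
-473 + (5*3 + (-1 + 5)/(-2 - 4))*f(-2) = -473 + (5*3 + (-1 + 5)/(-2 - 4))*(-13/2) = -473 + (15 + 4/(-6))*(-13/2) = -473 + (15 + 4*(-1/6))*(-13/2) = -473 + (15 - 2/3)*(-13/2) = -473 + (43/3)*(-13/2) = -473 - 559/6 = -3397/6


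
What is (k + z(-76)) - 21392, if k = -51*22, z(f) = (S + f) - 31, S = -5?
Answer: -22626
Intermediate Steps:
z(f) = -36 + f (z(f) = (-5 + f) - 31 = -36 + f)
k = -1122
(k + z(-76)) - 21392 = (-1122 + (-36 - 76)) - 21392 = (-1122 - 112) - 21392 = -1234 - 21392 = -22626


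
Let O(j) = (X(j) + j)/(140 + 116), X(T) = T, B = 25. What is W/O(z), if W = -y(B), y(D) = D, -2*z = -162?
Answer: -3200/81 ≈ -39.506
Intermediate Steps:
z = 81 (z = -1/2*(-162) = 81)
O(j) = j/128 (O(j) = (j + j)/(140 + 116) = (2*j)/256 = (2*j)*(1/256) = j/128)
W = -25 (W = -1*25 = -25)
W/O(z) = -25/((1/128)*81) = -25/81/128 = -25*128/81 = -3200/81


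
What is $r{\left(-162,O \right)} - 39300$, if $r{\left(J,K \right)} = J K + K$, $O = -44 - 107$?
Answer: $-14989$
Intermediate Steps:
$O = -151$
$r{\left(J,K \right)} = K + J K$
$r{\left(-162,O \right)} - 39300 = - 151 \left(1 - 162\right) - 39300 = \left(-151\right) \left(-161\right) - 39300 = 24311 - 39300 = -14989$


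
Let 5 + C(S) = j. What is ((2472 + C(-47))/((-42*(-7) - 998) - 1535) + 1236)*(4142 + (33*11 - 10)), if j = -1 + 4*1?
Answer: 12428378330/2239 ≈ 5.5509e+6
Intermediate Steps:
j = 3 (j = -1 + 4 = 3)
C(S) = -2 (C(S) = -5 + 3 = -2)
((2472 + C(-47))/((-42*(-7) - 998) - 1535) + 1236)*(4142 + (33*11 - 10)) = ((2472 - 2)/((-42*(-7) - 998) - 1535) + 1236)*(4142 + (33*11 - 10)) = (2470/((294 - 998) - 1535) + 1236)*(4142 + (363 - 10)) = (2470/(-704 - 1535) + 1236)*(4142 + 353) = (2470/(-2239) + 1236)*4495 = (2470*(-1/2239) + 1236)*4495 = (-2470/2239 + 1236)*4495 = (2764934/2239)*4495 = 12428378330/2239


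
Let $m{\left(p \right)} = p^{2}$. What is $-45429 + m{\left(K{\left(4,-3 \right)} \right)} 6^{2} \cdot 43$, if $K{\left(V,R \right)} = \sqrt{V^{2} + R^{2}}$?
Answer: $-6729$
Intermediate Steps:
$K{\left(V,R \right)} = \sqrt{R^{2} + V^{2}}$
$-45429 + m{\left(K{\left(4,-3 \right)} \right)} 6^{2} \cdot 43 = -45429 + \left(\sqrt{\left(-3\right)^{2} + 4^{2}}\right)^{2} \cdot 6^{2} \cdot 43 = -45429 + \left(\sqrt{9 + 16}\right)^{2} \cdot 36 \cdot 43 = -45429 + \left(\sqrt{25}\right)^{2} \cdot 1548 = -45429 + 5^{2} \cdot 1548 = -45429 + 25 \cdot 1548 = -45429 + 38700 = -6729$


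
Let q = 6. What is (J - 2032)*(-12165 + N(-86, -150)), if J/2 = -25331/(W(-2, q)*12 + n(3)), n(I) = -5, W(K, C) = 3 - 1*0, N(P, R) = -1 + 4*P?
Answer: 1421811540/31 ≈ 4.5865e+7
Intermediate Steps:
W(K, C) = 3 (W(K, C) = 3 + 0 = 3)
J = -50662/31 (J = 2*(-25331/(3*12 - 5)) = 2*(-25331/(36 - 5)) = 2*(-25331/31) = -50662/31 ≈ -1634.3)
(J - 2032)*(-12165 + N(-86, -150)) = (-50662/31 - 2032)*(-12165 + (-1 + 4*(-86))) = -113654*(-12165 + (-1 - 344))/31 = -113654*(-12165 - 345)/31 = -113654/31*(-12510) = 1421811540/31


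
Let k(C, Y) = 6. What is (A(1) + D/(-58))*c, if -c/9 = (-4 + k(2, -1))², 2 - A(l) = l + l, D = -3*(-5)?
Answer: 270/29 ≈ 9.3103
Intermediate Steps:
D = 15
A(l) = 2 - 2*l (A(l) = 2 - (l + l) = 2 - 2*l)
c = -36 (c = -9*(-4 + 6)² = -9*2² = -9*4 = -36)
(A(1) + D/(-58))*c = ((2 - 2*1) + 15/(-58))*(-36) = ((2 - 2) + 15*(-1/58))*(-36) = (0 - 15/58)*(-36) = -15/58*(-36) = 270/29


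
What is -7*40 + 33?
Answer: -247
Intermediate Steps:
-7*40 + 33 = -280 + 33 = -247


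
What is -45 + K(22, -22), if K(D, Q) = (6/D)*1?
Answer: -492/11 ≈ -44.727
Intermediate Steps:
K(D, Q) = 6/D
-45 + K(22, -22) = -45 + 6/22 = -45 + 6*(1/22) = -45 + 3/11 = -492/11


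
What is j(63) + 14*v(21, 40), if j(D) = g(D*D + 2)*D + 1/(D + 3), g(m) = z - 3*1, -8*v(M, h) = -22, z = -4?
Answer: -13282/33 ≈ -402.48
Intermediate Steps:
v(M, h) = 11/4 (v(M, h) = -⅛*(-22) = 11/4)
g(m) = -7 (g(m) = -4 - 3*1 = -4 - 3 = -7)
j(D) = 1/(3 + D) - 7*D (j(D) = -7*D + 1/(D + 3) = -7*D + 1/(3 + D) = 1/(3 + D) - 7*D)
j(63) + 14*v(21, 40) = (1 - 21*63 - 7*63²)/(3 + 63) + 14*(11/4) = (1 - 1323 - 7*3969)/66 + 77/2 = (1 - 1323 - 27783)/66 + 77/2 = (1/66)*(-29105) + 77/2 = -29105/66 + 77/2 = -13282/33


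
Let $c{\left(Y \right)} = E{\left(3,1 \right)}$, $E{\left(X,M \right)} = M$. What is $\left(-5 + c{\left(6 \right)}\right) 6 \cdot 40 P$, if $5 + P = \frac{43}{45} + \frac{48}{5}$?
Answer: $- \frac{16000}{3} \approx -5333.3$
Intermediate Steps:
$c{\left(Y \right)} = 1$
$P = \frac{50}{9}$ ($P = -5 + \left(\frac{43}{45} + \frac{48}{5}\right) = -5 + \frac{95}{9} = \frac{50}{9} \approx 5.5556$)
$\left(-5 + c{\left(6 \right)}\right) 6 \cdot 40 P = \left(-5 + 1\right) 6 \cdot 40 \cdot \frac{50}{9} = \left(-4\right) 6 \cdot 40 \cdot \frac{50}{9} = \left(-24\right) 40 \cdot \frac{50}{9} = \left(-960\right) \frac{50}{9} = - \frac{16000}{3}$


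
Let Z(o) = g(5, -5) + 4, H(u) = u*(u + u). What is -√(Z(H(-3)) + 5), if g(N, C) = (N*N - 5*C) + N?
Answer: -8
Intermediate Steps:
g(N, C) = N + N² - 5*C (g(N, C) = (N² - 5*C) + N = N + N² - 5*C)
H(u) = 2*u² (H(u) = u*(2*u) = 2*u²)
Z(o) = 59 (Z(o) = (5 + 5² - 5*(-5)) + 4 = (5 + 25 + 25) + 4 = 55 + 4 = 59)
-√(Z(H(-3)) + 5) = -√(59 + 5) = -√64 = -1*8 = -8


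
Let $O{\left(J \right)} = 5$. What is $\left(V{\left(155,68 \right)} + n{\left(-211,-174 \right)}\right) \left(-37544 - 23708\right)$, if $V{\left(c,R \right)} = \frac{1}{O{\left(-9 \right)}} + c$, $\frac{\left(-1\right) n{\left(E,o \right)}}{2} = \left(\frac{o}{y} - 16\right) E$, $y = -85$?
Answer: $\frac{5969619920}{17} \approx 3.5115 \cdot 10^{8}$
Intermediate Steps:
$n{\left(E,o \right)} = - 2 E \left(-16 - \frac{o}{85}\right)$ ($n{\left(E,o \right)} = - 2 \left(\frac{o}{-85} - 16\right) E = - 2 \left(o \left(- \frac{1}{85}\right) - 16\right) E = - 2 \left(- \frac{o}{85} - 16\right) E = - 2 \left(-16 - \frac{o}{85}\right) E = - 2 E \left(-16 - \frac{o}{85}\right)$)
$V{\left(c,R \right)} = \frac{1}{5} + c$
$\left(V{\left(155,68 \right)} + n{\left(-211,-174 \right)}\right) \left(-37544 - 23708\right) = \left(\left(\frac{1}{5} + 155\right) + \frac{2}{85} \left(-211\right) \left(1360 - 174\right)\right) \left(-37544 - 23708\right) = \left(\frac{776}{5} + \frac{2}{85} \left(-211\right) 1186\right) \left(-61252\right) = \left(\frac{776}{5} - \frac{500492}{85}\right) \left(-61252\right) = \left(- \frac{97460}{17}\right) \left(-61252\right) = \frac{5969619920}{17}$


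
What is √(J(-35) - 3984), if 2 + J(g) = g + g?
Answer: 26*I*√6 ≈ 63.687*I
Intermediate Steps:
J(g) = -2 + 2*g (J(g) = -2 + (g + g) = -2 + 2*g)
√(J(-35) - 3984) = √((-2 + 2*(-35)) - 3984) = √((-2 - 70) - 3984) = √(-72 - 3984) = √(-4056) = 26*I*√6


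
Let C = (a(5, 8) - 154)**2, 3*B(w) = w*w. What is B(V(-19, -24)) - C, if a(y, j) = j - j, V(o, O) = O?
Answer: -23524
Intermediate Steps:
a(y, j) = 0
B(w) = w**2/3 (B(w) = (w*w)/3 = w**2/3)
C = 23716 (C = (0 - 154)**2 = (-154)**2 = 23716)
B(V(-19, -24)) - C = (1/3)*(-24)**2 - 1*23716 = (1/3)*576 - 23716 = 192 - 23716 = -23524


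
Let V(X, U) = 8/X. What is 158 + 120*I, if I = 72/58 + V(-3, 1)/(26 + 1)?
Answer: 231074/783 ≈ 295.11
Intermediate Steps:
I = 2684/2349 (I = 72/58 + (8/(-3))/(26 + 1) = 72*(1/58) + (8*(-⅓))/27 = 36/29 - 8/3*1/27 = 36/29 - 8/81 = 2684/2349 ≈ 1.1426)
158 + 120*I = 158 + 120*(2684/2349) = 158 + 107360/783 = 231074/783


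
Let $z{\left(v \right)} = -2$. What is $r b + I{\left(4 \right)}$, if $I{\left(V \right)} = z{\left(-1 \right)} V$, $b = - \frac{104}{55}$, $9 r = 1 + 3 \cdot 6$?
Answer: $- \frac{5936}{495} \approx -11.992$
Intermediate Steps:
$r = \frac{19}{9}$ ($r = \frac{1 + 3 \cdot 6}{9} = \frac{1 + 18}{9} = \frac{1}{9} \cdot 19 = \frac{19}{9} \approx 2.1111$)
$b = - \frac{104}{55}$ ($b = \left(-104\right) \frac{1}{55} = - \frac{104}{55} \approx -1.8909$)
$I{\left(V \right)} = - 2 V$
$r b + I{\left(4 \right)} = \frac{19}{9} \left(- \frac{104}{55}\right) - 8 = - \frac{1976}{495} - 8 = - \frac{5936}{495}$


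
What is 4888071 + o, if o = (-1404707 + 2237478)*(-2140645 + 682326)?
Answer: -1214440883878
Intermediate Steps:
o = -1214445771949 (o = 832771*(-1458319) = -1214445771949)
4888071 + o = 4888071 - 1214445771949 = -1214440883878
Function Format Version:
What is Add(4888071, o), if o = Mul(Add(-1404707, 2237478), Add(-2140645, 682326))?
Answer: -1214440883878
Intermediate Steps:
o = -1214445771949 (o = Mul(832771, -1458319) = -1214445771949)
Add(4888071, o) = Add(4888071, -1214445771949) = -1214440883878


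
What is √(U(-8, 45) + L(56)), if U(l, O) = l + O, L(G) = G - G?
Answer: √37 ≈ 6.0828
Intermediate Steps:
L(G) = 0
U(l, O) = O + l
√(U(-8, 45) + L(56)) = √((45 - 8) + 0) = √(37 + 0) = √37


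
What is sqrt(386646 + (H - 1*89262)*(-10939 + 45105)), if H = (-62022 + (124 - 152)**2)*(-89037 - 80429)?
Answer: sqrt(354563461511882) ≈ 1.8830e+7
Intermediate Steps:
H = 10377758908 (H = (-62022 + (-28)**2)*(-169466) = (-62022 + 784)*(-169466) = -61238*(-169466) = 10377758908)
sqrt(386646 + (H - 1*89262)*(-10939 + 45105)) = sqrt(386646 + (10377758908 - 1*89262)*(-10939 + 45105)) = sqrt(386646 + (10377758908 - 89262)*34166) = sqrt(386646 + 10377669646*34166) = sqrt(386646 + 354563461125236) = sqrt(354563461511882)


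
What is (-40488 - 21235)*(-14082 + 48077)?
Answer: -2098273385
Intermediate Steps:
(-40488 - 21235)*(-14082 + 48077) = -61723*33995 = -2098273385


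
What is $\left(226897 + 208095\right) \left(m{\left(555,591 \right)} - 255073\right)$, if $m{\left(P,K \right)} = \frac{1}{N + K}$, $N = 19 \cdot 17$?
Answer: $- \frac{50706304270616}{457} \approx -1.1095 \cdot 10^{11}$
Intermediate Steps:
$N = 323$
$m{\left(P,K \right)} = \frac{1}{323 + K}$
$\left(226897 + 208095\right) \left(m{\left(555,591 \right)} - 255073\right) = \left(226897 + 208095\right) \left(\frac{1}{323 + 591} - 255073\right) = 434992 \left(\frac{1}{914} - 255073\right) = 434992 \left(- \frac{233136721}{914}\right) = - \frac{50706304270616}{457}$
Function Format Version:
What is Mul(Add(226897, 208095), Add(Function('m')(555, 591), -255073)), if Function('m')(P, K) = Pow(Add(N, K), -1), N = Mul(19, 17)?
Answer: Rational(-50706304270616, 457) ≈ -1.1095e+11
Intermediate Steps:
N = 323
Function('m')(P, K) = Pow(Add(323, K), -1)
Mul(Add(226897, 208095), Add(Function('m')(555, 591), -255073)) = Mul(Add(226897, 208095), Add(Pow(Add(323, 591), -1), -255073)) = Mul(434992, Add(Pow(914, -1), -255073)) = Mul(434992, Add(Rational(1, 914), -255073)) = Mul(434992, Rational(-233136721, 914)) = Rational(-50706304270616, 457)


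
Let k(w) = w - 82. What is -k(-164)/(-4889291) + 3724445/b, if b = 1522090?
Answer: 88826931631/36302150918 ≈ 2.4469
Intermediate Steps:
k(w) = -82 + w
-k(-164)/(-4889291) + 3724445/b = -(-82 - 164)/(-4889291) + 3724445/1522090 = -1*(-246)*(-1/4889291) + 3724445*(1/1522090) = 246*(-1/4889291) + 744889/304418 = -6/119251 + 744889/304418 = 88826931631/36302150918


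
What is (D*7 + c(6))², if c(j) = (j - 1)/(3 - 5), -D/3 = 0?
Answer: 25/4 ≈ 6.2500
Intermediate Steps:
D = 0 (D = -3*0 = 0)
c(j) = ½ - j/2 (c(j) = (-1 + j)/(-2) = (-1 + j)*(-½) = ½ - j/2)
(D*7 + c(6))² = (0*7 + (½ - ½*6))² = (0 + (½ - 3))² = (0 - 5/2)² = (-5/2)² = 25/4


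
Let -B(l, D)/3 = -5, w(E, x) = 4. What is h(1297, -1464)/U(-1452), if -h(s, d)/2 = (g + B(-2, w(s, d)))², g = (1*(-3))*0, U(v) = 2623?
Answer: -450/2623 ≈ -0.17156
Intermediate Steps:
B(l, D) = 15 (B(l, D) = -3*(-5) = 15)
g = 0 (g = -3*0 = 0)
h(s, d) = -450 (h(s, d) = -2*(0 + 15)² = -2*15² = -2*225 = -450)
h(1297, -1464)/U(-1452) = -450/2623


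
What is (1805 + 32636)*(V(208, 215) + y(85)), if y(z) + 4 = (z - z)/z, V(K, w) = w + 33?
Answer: 8403604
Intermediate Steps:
V(K, w) = 33 + w
y(z) = -4 (y(z) = -4 + (z - z)/z = -4 + 0/z = -4 + 0 = -4)
(1805 + 32636)*(V(208, 215) + y(85)) = (1805 + 32636)*((33 + 215) - 4) = 34441*(248 - 4) = 34441*244 = 8403604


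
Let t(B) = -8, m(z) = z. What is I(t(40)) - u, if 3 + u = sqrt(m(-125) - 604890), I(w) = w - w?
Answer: 3 - I*sqrt(605015) ≈ 3.0 - 777.83*I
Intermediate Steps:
I(w) = 0
u = -3 + I*sqrt(605015) (u = -3 + sqrt(-125 - 604890) = -3 + sqrt(-605015) = -3 + I*sqrt(605015) ≈ -3.0 + 777.83*I)
I(t(40)) - u = 0 - (-3 + I*sqrt(605015)) = 0 + (3 - I*sqrt(605015)) = 3 - I*sqrt(605015)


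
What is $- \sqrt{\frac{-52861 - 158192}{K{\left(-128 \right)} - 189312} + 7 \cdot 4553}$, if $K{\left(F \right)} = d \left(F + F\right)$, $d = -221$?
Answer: $- \frac{\sqrt{8774347586066}}{16592} \approx -178.53$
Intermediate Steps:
$K{\left(F \right)} = - 442 F$ ($K{\left(F \right)} = - 221 \left(F + F\right) = - 221 \cdot 2 F = - 442 F$)
$- \sqrt{\frac{-52861 - 158192}{K{\left(-128 \right)} - 189312} + 7 \cdot 4553} = - \sqrt{\frac{-52861 - 158192}{\left(-442\right) \left(-128\right) - 189312} + 7 \cdot 4553} = - \sqrt{- \frac{211053}{56576 - 189312} + 31871} = - \sqrt{- \frac{211053}{-132736} + 31871} = - \sqrt{\left(-211053\right) \left(- \frac{1}{132736}\right) + 31871} = - \sqrt{\frac{211053}{132736} + 31871} = - \sqrt{\frac{4230640109}{132736}} = - \frac{\sqrt{8774347586066}}{16592}$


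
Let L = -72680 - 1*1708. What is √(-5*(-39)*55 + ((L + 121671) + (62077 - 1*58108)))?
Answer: √61977 ≈ 248.95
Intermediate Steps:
L = -74388 (L = -72680 - 1708 = -74388)
√(-5*(-39)*55 + ((L + 121671) + (62077 - 1*58108))) = √(-5*(-39)*55 + ((-74388 + 121671) + (62077 - 1*58108))) = √(195*55 + (47283 + (62077 - 58108))) = √(10725 + (47283 + 3969)) = √(10725 + 51252) = √61977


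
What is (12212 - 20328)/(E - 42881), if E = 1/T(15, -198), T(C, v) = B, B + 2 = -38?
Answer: 324640/1715241 ≈ 0.18927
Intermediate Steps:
B = -40 (B = -2 - 38 = -40)
T(C, v) = -40
E = -1/40 (E = 1/(-40) = -1/40 ≈ -0.025000)
(12212 - 20328)/(E - 42881) = (12212 - 20328)/(-1/40 - 42881) = -8116/(-1715241/40) = -8116*(-40/1715241) = 324640/1715241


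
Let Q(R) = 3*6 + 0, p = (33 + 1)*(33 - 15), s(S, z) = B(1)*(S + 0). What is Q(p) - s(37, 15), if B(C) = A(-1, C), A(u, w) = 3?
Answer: -93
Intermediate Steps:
B(C) = 3
s(S, z) = 3*S (s(S, z) = 3*(S + 0) = 3*S)
p = 612 (p = 34*18 = 612)
Q(R) = 18 (Q(R) = 18 + 0 = 18)
Q(p) - s(37, 15) = 18 - 3*37 = 18 - 1*111 = 18 - 111 = -93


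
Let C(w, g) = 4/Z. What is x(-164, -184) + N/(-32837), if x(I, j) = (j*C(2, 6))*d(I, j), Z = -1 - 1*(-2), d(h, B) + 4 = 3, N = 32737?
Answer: 24135295/32837 ≈ 735.00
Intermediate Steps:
d(h, B) = -1 (d(h, B) = -4 + 3 = -1)
Z = 1 (Z = -1 + 2 = 1)
C(w, g) = 4 (C(w, g) = 4/1 = 4*1 = 4)
x(I, j) = -4*j (x(I, j) = (j*4)*(-1) = (4*j)*(-1) = -4*j)
x(-164, -184) + N/(-32837) = -4*(-184) + 32737/(-32837) = 736 + 32737*(-1/32837) = 736 - 32737/32837 = 24135295/32837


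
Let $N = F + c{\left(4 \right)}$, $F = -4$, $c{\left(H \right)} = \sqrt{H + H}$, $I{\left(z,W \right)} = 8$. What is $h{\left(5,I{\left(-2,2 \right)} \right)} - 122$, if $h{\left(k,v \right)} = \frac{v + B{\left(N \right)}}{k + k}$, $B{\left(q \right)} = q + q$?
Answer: $-122 + \frac{2 \sqrt{2}}{5} \approx -121.43$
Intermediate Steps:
$c{\left(H \right)} = \sqrt{2} \sqrt{H}$ ($c{\left(H \right)} = \sqrt{2 H} = \sqrt{2} \sqrt{H}$)
$N = -4 + 2 \sqrt{2}$ ($N = -4 + \sqrt{2} \sqrt{4} = -4 + \sqrt{2} \cdot 2 = -4 + 2 \sqrt{2} \approx -1.1716$)
$B{\left(q \right)} = 2 q$
$h{\left(k,v \right)} = \frac{-8 + v + 4 \sqrt{2}}{2 k}$ ($h{\left(k,v \right)} = \frac{v + 2 \left(-4 + 2 \sqrt{2}\right)}{k + k} = \frac{v - \left(8 - 4 \sqrt{2}\right)}{2 k} = \left(-8 + v + 4 \sqrt{2}\right) \frac{1}{2 k} = \frac{-8 + v + 4 \sqrt{2}}{2 k}$)
$h{\left(5,I{\left(-2,2 \right)} \right)} - 122 = \frac{-8 + 8 + 4 \sqrt{2}}{2 \cdot 5} - 122 = \frac{1}{2} \cdot \frac{1}{5} \cdot 4 \sqrt{2} - 122 = \frac{2 \sqrt{2}}{5} - 122 = -122 + \frac{2 \sqrt{2}}{5}$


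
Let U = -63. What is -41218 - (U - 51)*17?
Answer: -39280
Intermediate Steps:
-41218 - (U - 51)*17 = -41218 - (-63 - 51)*17 = -41218 - (-114)*17 = -41218 - 1*(-1938) = -41218 + 1938 = -39280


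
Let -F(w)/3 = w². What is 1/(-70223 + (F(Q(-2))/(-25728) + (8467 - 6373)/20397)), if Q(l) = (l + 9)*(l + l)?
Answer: -3644264/255910443593 ≈ -1.4240e-5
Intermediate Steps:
Q(l) = 2*l*(9 + l) (Q(l) = (9 + l)*(2*l) = 2*l*(9 + l))
F(w) = -3*w²
1/(-70223 + (F(Q(-2))/(-25728) + (8467 - 6373)/20397)) = 1/(-70223 + (-3*16*(9 - 2)²/(-25728) + (8467 - 6373)/20397)) = 1/(-70223 + (-3*(2*(-2)*7)²*(-1/25728) + 2094*(1/20397))) = 1/(-70223 + (-3*(-28)²*(-1/25728) + 698/6799)) = 1/(-70223 + (-3*784*(-1/25728) + 698/6799)) = 1/(-70223 + (-2352*(-1/25728) + 698/6799)) = 1/(-70223 + (49/536 + 698/6799)) = 1/(-70223 + 707279/3644264) = 1/(-255910443593/3644264) = -3644264/255910443593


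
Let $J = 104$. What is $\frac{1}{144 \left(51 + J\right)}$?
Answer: $\frac{1}{22320} \approx 4.4803 \cdot 10^{-5}$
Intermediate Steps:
$\frac{1}{144 \left(51 + J\right)} = \frac{1}{144 \left(51 + 104\right)} = \frac{1}{144 \cdot 155} = \frac{1}{22320}$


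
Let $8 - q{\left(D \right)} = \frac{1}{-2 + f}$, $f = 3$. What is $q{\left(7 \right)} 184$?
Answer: $1288$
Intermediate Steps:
$q{\left(D \right)} = 7$ ($q{\left(D \right)} = 8 - \frac{1}{-2 + 3} = 8 - 1^{-1} = 8 - 1 = 7$)
$q{\left(7 \right)} 184 = 7 \cdot 184 = 1288$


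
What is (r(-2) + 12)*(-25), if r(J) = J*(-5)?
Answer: -550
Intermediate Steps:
r(J) = -5*J
(r(-2) + 12)*(-25) = (-5*(-2) + 12)*(-25) = (10 + 12)*(-25) = 22*(-25) = -550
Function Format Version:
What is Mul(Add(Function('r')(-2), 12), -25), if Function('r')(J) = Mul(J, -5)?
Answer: -550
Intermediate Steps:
Function('r')(J) = Mul(-5, J)
Mul(Add(Function('r')(-2), 12), -25) = Mul(Add(Mul(-5, -2), 12), -25) = Mul(Add(10, 12), -25) = Mul(22, -25) = -550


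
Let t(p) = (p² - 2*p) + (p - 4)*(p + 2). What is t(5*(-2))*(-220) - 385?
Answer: -51425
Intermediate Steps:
t(p) = p² - 2*p + (-4 + p)*(2 + p) (t(p) = (p² - 2*p) + (-4 + p)*(2 + p) = p² - 2*p + (-4 + p)*(2 + p))
t(5*(-2))*(-220) - 385 = (-8 - 20*(-2) + 2*(5*(-2))²)*(-220) - 385 = (-8 - 4*(-10) + 2*(-10)²)*(-220) - 385 = (-8 + 40 + 2*100)*(-220) - 385 = (-8 + 40 + 200)*(-220) - 385 = 232*(-220) - 385 = -51040 - 385 = -51425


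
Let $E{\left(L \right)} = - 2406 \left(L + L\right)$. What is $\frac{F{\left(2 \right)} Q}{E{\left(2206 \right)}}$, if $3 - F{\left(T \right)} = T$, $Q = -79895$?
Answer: $\frac{79895}{10615272} \approx 0.0075264$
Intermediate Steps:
$F{\left(T \right)} = 3 - T$
$E{\left(L \right)} = - 4812 L$ ($E{\left(L \right)} = - 2406 \cdot 2 L = - 4812 L$)
$\frac{F{\left(2 \right)} Q}{E{\left(2206 \right)}} = \frac{\left(3 - 2\right) \left(-79895\right)}{\left(-4812\right) 2206} = \frac{\left(3 - 2\right) \left(-79895\right)}{-10615272} = 1 \left(-79895\right) \left(- \frac{1}{10615272}\right) = \left(-79895\right) \left(- \frac{1}{10615272}\right) = \frac{79895}{10615272}$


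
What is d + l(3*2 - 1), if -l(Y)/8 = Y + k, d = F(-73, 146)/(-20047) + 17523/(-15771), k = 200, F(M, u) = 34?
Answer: -172952082825/105387079 ≈ -1641.1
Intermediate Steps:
d = -117273265/105387079 (d = 34/(-20047) + 17523/(-15771) = 34*(-1/20047) + 17523*(-1/15771) = -34/20047 - 5841/5257 = -117273265/105387079 ≈ -1.1128)
l(Y) = -1600 - 8*Y (l(Y) = -8*(Y + 200) = -8*(200 + Y) = -1600 - 8*Y)
d + l(3*2 - 1) = -117273265/105387079 + (-1600 - 8*(3*2 - 1)) = -117273265/105387079 + (-1600 - 8*(6 - 1)) = -117273265/105387079 + (-1600 - 8*5) = -117273265/105387079 + (-1600 - 40) = -117273265/105387079 - 1640 = -172952082825/105387079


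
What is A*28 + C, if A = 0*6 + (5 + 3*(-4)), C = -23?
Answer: -219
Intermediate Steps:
A = -7 (A = 0 + (5 - 12) = 0 - 7 = -7)
A*28 + C = -7*28 - 23 = -196 - 23 = -219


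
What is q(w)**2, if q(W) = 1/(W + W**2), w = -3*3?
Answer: 1/5184 ≈ 0.00019290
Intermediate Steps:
w = -9
q(w)**2 = (1/((-9)*(1 - 9)))**2 = (-1/9/(-8))**2 = (-1/9*(-1/8))**2 = (1/72)**2 = 1/5184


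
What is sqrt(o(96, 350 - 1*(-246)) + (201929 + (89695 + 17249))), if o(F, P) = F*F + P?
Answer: sqrt(318685) ≈ 564.52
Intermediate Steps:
o(F, P) = P + F**2 (o(F, P) = F**2 + P = P + F**2)
sqrt(o(96, 350 - 1*(-246)) + (201929 + (89695 + 17249))) = sqrt(((350 - 1*(-246)) + 96**2) + (201929 + (89695 + 17249))) = sqrt(((350 + 246) + 9216) + (201929 + 106944)) = sqrt((596 + 9216) + 308873) = sqrt(9812 + 308873) = sqrt(318685)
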